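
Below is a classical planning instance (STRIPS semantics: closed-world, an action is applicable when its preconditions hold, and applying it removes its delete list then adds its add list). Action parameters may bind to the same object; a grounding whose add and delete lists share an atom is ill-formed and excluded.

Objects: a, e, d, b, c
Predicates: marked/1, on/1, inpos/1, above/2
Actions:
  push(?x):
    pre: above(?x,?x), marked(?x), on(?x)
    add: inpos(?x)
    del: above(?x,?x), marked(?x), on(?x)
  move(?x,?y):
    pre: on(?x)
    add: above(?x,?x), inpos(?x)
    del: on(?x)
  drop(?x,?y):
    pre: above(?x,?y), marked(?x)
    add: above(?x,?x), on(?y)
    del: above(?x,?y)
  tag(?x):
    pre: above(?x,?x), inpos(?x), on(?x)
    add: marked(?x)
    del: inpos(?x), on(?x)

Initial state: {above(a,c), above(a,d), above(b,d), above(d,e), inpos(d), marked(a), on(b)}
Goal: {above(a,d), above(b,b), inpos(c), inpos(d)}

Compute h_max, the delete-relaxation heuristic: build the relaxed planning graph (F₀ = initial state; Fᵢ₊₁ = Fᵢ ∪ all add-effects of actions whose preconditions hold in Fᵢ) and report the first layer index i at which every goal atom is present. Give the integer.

2

F0 = init (7 atoms)
F1 = F0 ∪ {above(a,a), above(b,b), inpos(b), on(c), on(d)}  (12 atoms)
F2 = F1 ∪ {above(c,c), above(d,d), inpos(c), marked(b)}  (16 atoms)
goal ⊆ F2  ⇒  h_max = 2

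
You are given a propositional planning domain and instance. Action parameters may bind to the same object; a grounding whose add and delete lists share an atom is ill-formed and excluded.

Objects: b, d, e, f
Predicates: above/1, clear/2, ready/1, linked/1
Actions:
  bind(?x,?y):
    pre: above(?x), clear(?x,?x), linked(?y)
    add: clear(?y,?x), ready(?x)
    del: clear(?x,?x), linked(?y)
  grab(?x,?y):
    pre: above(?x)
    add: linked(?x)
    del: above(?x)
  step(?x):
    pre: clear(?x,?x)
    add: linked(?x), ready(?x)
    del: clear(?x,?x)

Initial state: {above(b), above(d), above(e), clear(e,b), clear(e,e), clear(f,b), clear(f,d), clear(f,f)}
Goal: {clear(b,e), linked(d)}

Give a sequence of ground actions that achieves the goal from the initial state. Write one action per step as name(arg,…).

1. grab(b,b)  →  {above(d), above(e), clear(e,b), clear(e,e), clear(f,b), clear(f,d), clear(f,f), linked(b)}
2. bind(e,b)  →  {above(d), above(e), clear(b,e), clear(e,b), clear(f,b), clear(f,d), clear(f,f), ready(e)}
3. grab(d,b)  →  {above(e), clear(b,e), clear(e,b), clear(f,b), clear(f,d), clear(f,f), linked(d), ready(e)}

grab(b,b); bind(e,b); grab(d,b)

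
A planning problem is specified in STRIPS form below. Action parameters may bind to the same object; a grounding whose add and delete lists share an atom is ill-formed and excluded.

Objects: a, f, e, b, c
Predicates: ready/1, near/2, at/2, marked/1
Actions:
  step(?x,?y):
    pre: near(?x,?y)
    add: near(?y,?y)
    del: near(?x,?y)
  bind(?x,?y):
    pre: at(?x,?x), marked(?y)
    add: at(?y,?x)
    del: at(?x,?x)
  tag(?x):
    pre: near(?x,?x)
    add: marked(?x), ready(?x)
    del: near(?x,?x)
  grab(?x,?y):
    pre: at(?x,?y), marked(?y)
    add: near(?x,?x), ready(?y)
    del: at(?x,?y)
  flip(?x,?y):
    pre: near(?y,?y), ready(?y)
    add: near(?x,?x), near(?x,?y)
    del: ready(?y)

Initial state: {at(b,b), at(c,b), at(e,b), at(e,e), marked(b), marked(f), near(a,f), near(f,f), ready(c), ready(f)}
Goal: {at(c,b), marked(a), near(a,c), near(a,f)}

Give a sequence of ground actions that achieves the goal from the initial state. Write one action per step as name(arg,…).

flip(c,f); flip(a,c); tag(a)

1. flip(c,f)  →  {at(b,b), at(c,b), at(e,b), at(e,e), marked(b), marked(f), near(a,f), near(c,c), near(c,f), near(f,f), ready(c)}
2. flip(a,c)  →  {at(b,b), at(c,b), at(e,b), at(e,e), marked(b), marked(f), near(a,a), near(a,c), near(a,f), near(c,c), near(c,f), near(f,f)}
3. tag(a)  →  {at(b,b), at(c,b), at(e,b), at(e,e), marked(a), marked(b), marked(f), near(a,c), near(a,f), near(c,c), near(c,f), near(f,f), ready(a)}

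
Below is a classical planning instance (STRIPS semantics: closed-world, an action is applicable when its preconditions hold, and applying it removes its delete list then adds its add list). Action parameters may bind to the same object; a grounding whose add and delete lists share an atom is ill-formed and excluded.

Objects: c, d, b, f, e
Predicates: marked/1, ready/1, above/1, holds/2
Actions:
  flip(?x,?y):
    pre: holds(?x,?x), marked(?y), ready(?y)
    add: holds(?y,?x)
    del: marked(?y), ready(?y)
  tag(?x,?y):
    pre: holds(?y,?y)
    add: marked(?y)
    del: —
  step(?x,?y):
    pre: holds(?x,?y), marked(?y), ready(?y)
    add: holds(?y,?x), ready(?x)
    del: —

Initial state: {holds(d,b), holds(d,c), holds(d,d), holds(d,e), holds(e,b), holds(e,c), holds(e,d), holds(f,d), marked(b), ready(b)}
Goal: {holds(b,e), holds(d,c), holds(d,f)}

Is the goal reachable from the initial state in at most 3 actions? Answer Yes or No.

1. tag(c,d)  →  {holds(d,b), holds(d,c), holds(d,d), holds(d,e), holds(e,b), holds(e,c), holds(e,d), holds(f,d), marked(b), marked(d), ready(b)}
2. step(d,b)  →  {holds(b,d), holds(d,b), holds(d,c), holds(d,d), holds(d,e), holds(e,b), holds(e,c), holds(e,d), holds(f,d), marked(b), marked(d), ready(b), ready(d)}
3. step(f,d)  →  {holds(b,d), holds(d,b), holds(d,c), holds(d,d), holds(d,e), holds(d,f), holds(e,b), holds(e,c), holds(e,d), holds(f,d), marked(b), marked(d), ready(b), ready(d), ready(f)}
4. step(e,b)  →  {holds(b,d), holds(b,e), holds(d,b), holds(d,c), holds(d,d), holds(d,e), holds(d,f), holds(e,b), holds(e,c), holds(e,d), holds(f,d), marked(b), marked(d), ready(b), ready(d), ready(e), ready(f)}
optimal plan length = 4; 4 > 3

No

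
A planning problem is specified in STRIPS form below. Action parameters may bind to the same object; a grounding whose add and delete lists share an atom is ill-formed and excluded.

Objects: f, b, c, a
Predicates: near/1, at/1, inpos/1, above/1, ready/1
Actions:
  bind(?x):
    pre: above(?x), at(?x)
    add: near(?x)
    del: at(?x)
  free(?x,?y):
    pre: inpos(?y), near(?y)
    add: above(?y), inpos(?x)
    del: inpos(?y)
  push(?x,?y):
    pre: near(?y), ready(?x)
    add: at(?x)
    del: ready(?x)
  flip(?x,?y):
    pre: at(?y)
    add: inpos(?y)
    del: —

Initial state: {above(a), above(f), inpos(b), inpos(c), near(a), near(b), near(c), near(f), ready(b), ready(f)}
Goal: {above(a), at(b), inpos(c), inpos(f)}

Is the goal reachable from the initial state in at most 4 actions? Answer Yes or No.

Yes

1. free(f,b)  →  {above(a), above(b), above(f), inpos(c), inpos(f), near(a), near(b), near(c), near(f), ready(b), ready(f)}
2. push(b,f)  →  {above(a), above(b), above(f), at(b), inpos(c), inpos(f), near(a), near(b), near(c), near(f), ready(f)}
optimal plan length = 2; 2 ≤ 4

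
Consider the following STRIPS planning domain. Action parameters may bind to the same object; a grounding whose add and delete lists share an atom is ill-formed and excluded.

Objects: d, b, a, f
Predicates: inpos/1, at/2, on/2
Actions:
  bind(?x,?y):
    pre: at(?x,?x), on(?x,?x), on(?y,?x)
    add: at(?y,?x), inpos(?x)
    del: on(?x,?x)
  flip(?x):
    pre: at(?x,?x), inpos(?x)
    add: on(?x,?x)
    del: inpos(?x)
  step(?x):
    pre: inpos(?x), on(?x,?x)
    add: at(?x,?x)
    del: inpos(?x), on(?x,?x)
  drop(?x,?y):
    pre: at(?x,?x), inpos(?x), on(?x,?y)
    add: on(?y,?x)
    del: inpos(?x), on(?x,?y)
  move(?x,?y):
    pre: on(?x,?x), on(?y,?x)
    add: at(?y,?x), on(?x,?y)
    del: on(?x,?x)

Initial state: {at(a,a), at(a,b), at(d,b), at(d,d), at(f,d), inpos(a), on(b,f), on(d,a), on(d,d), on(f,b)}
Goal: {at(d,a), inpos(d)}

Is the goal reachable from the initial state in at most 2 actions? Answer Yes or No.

No

1. bind(d,d)  →  {at(a,a), at(a,b), at(d,b), at(d,d), at(f,d), inpos(a), inpos(d), on(b,f), on(d,a), on(f,b)}
2. flip(a)  →  {at(a,a), at(a,b), at(d,b), at(d,d), at(f,d), inpos(d), on(a,a), on(b,f), on(d,a), on(f,b)}
3. bind(a,d)  →  {at(a,a), at(a,b), at(d,a), at(d,b), at(d,d), at(f,d), inpos(a), inpos(d), on(b,f), on(d,a), on(f,b)}
optimal plan length = 3; 3 > 2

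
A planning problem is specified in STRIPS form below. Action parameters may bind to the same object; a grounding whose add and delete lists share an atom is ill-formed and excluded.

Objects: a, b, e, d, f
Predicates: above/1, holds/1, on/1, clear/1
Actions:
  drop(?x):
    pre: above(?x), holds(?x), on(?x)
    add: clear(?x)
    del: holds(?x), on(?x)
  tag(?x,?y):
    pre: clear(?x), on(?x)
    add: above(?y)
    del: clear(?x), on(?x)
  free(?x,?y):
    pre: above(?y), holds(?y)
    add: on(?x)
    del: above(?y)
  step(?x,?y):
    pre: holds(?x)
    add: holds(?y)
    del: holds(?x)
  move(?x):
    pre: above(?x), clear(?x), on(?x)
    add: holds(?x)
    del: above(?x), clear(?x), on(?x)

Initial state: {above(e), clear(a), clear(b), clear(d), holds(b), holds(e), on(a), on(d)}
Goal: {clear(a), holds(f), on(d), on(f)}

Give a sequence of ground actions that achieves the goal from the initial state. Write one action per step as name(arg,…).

1. free(f,e)  →  {clear(a), clear(b), clear(d), holds(b), holds(e), on(a), on(d), on(f)}
2. step(b,f)  →  {clear(a), clear(b), clear(d), holds(e), holds(f), on(a), on(d), on(f)}

free(f,e); step(b,f)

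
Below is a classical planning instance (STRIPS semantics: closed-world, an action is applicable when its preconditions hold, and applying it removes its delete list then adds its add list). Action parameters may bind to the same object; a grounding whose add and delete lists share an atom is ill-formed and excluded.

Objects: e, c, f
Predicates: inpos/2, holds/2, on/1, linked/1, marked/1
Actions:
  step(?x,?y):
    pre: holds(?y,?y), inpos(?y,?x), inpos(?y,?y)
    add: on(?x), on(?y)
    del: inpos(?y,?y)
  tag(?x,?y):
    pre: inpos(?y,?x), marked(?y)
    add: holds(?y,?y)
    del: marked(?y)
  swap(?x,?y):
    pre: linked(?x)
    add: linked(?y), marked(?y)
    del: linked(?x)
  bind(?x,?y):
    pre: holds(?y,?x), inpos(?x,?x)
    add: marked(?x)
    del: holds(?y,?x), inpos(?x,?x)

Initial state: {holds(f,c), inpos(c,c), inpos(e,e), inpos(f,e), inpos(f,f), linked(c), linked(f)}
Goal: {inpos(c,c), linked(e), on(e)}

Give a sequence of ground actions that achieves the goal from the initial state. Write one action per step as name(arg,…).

swap(c,e); tag(e,e); step(e,e)

1. swap(c,e)  →  {holds(f,c), inpos(c,c), inpos(e,e), inpos(f,e), inpos(f,f), linked(e), linked(f), marked(e)}
2. tag(e,e)  →  {holds(e,e), holds(f,c), inpos(c,c), inpos(e,e), inpos(f,e), inpos(f,f), linked(e), linked(f)}
3. step(e,e)  →  {holds(e,e), holds(f,c), inpos(c,c), inpos(f,e), inpos(f,f), linked(e), linked(f), on(e)}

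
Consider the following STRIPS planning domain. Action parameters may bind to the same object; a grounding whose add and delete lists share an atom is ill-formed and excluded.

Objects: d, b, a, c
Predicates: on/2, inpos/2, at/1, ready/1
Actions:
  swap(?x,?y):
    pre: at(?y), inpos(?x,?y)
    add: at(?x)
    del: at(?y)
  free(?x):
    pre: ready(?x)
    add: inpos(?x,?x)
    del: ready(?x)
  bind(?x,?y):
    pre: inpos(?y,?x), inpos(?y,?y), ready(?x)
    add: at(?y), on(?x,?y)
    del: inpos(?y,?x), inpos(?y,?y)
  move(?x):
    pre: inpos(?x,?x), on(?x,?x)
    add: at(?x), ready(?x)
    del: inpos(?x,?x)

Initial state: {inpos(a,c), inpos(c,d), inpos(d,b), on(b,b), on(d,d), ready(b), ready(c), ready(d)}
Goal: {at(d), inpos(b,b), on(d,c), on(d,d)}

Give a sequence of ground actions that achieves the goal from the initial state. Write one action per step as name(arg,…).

free(d); free(b); free(c); move(d); bind(d,c)

1. free(d)  →  {inpos(a,c), inpos(c,d), inpos(d,b), inpos(d,d), on(b,b), on(d,d), ready(b), ready(c)}
2. free(b)  →  {inpos(a,c), inpos(b,b), inpos(c,d), inpos(d,b), inpos(d,d), on(b,b), on(d,d), ready(c)}
3. free(c)  →  {inpos(a,c), inpos(b,b), inpos(c,c), inpos(c,d), inpos(d,b), inpos(d,d), on(b,b), on(d,d)}
4. move(d)  →  {at(d), inpos(a,c), inpos(b,b), inpos(c,c), inpos(c,d), inpos(d,b), on(b,b), on(d,d), ready(d)}
5. bind(d,c)  →  {at(c), at(d), inpos(a,c), inpos(b,b), inpos(d,b), on(b,b), on(d,c), on(d,d), ready(d)}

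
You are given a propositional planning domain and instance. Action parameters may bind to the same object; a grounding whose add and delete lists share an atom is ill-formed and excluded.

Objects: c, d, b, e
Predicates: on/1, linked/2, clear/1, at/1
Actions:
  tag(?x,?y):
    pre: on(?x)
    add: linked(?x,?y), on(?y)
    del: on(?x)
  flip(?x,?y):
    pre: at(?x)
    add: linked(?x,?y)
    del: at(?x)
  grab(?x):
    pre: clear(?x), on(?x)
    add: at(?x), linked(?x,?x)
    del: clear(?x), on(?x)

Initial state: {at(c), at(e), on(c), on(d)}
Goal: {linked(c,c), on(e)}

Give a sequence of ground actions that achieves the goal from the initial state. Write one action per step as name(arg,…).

1. tag(c,e)  →  {at(c), at(e), linked(c,e), on(d), on(e)}
2. flip(c,c)  →  {at(e), linked(c,c), linked(c,e), on(d), on(e)}

tag(c,e); flip(c,c)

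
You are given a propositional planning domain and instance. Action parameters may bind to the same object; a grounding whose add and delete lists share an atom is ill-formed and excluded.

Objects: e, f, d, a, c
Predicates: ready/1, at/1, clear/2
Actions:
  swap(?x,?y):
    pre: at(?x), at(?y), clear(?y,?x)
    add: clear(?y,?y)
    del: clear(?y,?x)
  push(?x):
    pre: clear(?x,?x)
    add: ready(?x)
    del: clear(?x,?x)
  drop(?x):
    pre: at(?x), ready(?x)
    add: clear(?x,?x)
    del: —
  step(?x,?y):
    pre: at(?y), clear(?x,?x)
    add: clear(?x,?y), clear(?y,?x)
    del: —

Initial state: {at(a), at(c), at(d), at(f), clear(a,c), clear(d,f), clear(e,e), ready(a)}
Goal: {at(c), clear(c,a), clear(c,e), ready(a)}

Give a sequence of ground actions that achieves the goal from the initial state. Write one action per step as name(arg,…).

1. swap(c,a)  →  {at(a), at(c), at(d), at(f), clear(a,a), clear(d,f), clear(e,e), ready(a)}
2. step(e,c)  →  {at(a), at(c), at(d), at(f), clear(a,a), clear(c,e), clear(d,f), clear(e,c), clear(e,e), ready(a)}
3. step(a,c)  →  {at(a), at(c), at(d), at(f), clear(a,a), clear(a,c), clear(c,a), clear(c,e), clear(d,f), clear(e,c), clear(e,e), ready(a)}

swap(c,a); step(e,c); step(a,c)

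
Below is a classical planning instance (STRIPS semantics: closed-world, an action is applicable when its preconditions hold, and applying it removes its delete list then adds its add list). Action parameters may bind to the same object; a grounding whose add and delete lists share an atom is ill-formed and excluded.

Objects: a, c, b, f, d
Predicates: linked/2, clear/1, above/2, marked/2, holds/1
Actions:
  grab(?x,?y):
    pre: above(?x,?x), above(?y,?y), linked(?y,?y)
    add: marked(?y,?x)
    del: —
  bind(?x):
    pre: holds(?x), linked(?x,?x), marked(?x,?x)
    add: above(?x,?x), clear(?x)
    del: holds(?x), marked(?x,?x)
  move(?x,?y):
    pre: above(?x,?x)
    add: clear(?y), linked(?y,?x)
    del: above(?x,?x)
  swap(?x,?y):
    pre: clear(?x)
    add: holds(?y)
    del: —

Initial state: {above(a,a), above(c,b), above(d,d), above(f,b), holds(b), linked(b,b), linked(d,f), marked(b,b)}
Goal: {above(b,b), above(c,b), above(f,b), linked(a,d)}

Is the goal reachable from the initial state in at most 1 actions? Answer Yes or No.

1. bind(b)  →  {above(a,a), above(b,b), above(c,b), above(d,d), above(f,b), clear(b), linked(b,b), linked(d,f)}
2. move(d,a)  →  {above(a,a), above(b,b), above(c,b), above(f,b), clear(a), clear(b), linked(a,d), linked(b,b), linked(d,f)}
optimal plan length = 2; 2 > 1

No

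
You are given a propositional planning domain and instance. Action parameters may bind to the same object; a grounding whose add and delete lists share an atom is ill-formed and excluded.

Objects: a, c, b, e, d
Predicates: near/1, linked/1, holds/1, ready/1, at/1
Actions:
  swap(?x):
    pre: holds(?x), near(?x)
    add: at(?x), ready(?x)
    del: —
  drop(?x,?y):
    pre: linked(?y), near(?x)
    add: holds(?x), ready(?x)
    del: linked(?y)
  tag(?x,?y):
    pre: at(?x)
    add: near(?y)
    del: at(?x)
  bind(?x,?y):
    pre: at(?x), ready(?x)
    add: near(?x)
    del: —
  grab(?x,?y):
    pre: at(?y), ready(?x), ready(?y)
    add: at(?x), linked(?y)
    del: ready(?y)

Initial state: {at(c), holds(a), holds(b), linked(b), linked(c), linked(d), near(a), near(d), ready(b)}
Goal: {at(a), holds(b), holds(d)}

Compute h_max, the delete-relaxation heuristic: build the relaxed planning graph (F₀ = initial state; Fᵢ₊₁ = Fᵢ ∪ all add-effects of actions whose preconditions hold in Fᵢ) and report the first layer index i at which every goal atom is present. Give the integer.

F0 = init (9 atoms)
F1 = F0 ∪ {at(a), holds(d), near(b), near(c), near(e), ready(a), ready(d)}  (16 atoms)
goal ⊆ F1  ⇒  h_max = 1

1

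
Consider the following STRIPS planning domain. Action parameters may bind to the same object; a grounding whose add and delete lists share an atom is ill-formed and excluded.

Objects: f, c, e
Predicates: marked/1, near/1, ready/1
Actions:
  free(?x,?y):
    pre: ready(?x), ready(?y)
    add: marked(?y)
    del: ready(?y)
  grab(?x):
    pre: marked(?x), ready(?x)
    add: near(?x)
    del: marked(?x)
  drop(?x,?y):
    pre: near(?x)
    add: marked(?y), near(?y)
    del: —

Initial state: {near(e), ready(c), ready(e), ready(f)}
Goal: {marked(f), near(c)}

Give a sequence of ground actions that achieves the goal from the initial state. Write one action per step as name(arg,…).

1. free(f,f)  →  {marked(f), near(e), ready(c), ready(e)}
2. drop(e,c)  →  {marked(c), marked(f), near(c), near(e), ready(c), ready(e)}

free(f,f); drop(e,c)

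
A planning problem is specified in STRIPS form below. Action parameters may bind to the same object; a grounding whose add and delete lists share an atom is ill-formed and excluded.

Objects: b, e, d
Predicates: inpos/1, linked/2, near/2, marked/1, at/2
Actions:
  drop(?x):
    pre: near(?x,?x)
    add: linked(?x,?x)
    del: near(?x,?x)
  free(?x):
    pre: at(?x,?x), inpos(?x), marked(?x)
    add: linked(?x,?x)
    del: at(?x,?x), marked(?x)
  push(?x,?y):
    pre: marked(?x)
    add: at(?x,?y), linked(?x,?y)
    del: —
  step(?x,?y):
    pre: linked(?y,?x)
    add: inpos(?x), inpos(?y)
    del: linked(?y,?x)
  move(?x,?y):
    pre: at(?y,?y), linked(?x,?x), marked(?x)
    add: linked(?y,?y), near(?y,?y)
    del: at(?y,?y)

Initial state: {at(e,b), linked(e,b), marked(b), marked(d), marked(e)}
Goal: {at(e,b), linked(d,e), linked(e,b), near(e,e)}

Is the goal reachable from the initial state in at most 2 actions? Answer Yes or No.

No

1. push(e,e)  →  {at(e,b), at(e,e), linked(e,b), linked(e,e), marked(b), marked(d), marked(e)}
2. push(d,e)  →  {at(d,e), at(e,b), at(e,e), linked(d,e), linked(e,b), linked(e,e), marked(b), marked(d), marked(e)}
3. move(e,e)  →  {at(d,e), at(e,b), linked(d,e), linked(e,b), linked(e,e), marked(b), marked(d), marked(e), near(e,e)}
optimal plan length = 3; 3 > 2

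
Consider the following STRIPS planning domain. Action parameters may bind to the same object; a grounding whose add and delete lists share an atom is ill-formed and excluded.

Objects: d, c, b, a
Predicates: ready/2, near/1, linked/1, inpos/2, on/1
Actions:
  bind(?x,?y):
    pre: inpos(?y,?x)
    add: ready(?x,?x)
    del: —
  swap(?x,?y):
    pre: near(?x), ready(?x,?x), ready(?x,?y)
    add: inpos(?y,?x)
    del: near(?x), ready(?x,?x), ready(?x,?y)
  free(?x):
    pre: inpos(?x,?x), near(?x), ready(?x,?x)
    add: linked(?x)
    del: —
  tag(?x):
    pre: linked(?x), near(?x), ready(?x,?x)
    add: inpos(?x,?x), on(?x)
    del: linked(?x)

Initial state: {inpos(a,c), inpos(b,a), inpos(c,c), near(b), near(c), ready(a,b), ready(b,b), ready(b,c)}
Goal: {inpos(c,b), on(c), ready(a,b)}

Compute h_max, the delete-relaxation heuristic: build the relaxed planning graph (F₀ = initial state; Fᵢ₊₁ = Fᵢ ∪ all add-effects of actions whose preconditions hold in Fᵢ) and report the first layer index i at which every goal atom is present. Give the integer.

3

F0 = init (8 atoms)
F1 = F0 ∪ {inpos(b,b), inpos(c,b), ready(a,a), ready(c,c)}  (12 atoms)
F2 = F1 ∪ {linked(b), linked(c)}  (14 atoms)
F3 = F2 ∪ {on(b), on(c)}  (16 atoms)
goal ⊆ F3  ⇒  h_max = 3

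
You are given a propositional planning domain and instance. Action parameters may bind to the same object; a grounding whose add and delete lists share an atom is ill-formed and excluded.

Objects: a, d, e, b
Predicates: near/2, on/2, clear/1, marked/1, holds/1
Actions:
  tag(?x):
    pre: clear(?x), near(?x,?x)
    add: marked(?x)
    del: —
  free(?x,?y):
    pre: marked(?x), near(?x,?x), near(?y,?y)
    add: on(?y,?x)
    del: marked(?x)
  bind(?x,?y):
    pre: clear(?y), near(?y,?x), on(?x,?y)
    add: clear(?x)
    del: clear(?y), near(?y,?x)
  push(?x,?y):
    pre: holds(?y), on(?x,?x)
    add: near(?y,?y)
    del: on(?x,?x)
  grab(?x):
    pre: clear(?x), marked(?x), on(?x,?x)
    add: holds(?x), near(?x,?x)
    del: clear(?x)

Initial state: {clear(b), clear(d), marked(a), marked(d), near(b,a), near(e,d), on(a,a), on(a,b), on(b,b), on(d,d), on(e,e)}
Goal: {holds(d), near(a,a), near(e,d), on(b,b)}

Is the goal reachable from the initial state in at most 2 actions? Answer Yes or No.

No

1. bind(a,b)  →  {clear(a), clear(d), marked(a), marked(d), near(e,d), on(a,a), on(a,b), on(b,b), on(d,d), on(e,e)}
2. grab(a)  →  {clear(d), holds(a), marked(a), marked(d), near(a,a), near(e,d), on(a,a), on(a,b), on(b,b), on(d,d), on(e,e)}
3. grab(d)  →  {holds(a), holds(d), marked(a), marked(d), near(a,a), near(d,d), near(e,d), on(a,a), on(a,b), on(b,b), on(d,d), on(e,e)}
optimal plan length = 3; 3 > 2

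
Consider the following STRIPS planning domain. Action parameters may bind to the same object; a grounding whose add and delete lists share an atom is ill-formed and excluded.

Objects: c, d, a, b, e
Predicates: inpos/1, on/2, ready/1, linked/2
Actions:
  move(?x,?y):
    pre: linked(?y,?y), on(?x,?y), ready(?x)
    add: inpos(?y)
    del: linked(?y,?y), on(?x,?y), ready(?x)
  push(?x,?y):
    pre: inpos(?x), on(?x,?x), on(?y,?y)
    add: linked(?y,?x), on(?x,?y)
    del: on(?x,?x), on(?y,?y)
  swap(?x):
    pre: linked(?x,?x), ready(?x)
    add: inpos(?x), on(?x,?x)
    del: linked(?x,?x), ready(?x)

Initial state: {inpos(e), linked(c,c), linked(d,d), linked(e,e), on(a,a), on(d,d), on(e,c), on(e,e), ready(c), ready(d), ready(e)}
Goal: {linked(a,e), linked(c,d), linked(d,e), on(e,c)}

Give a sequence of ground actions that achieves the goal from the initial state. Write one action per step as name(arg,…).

push(e,d); swap(c); swap(d); push(d,c); swap(e); push(e,a)

1. push(e,d)  →  {inpos(e), linked(c,c), linked(d,d), linked(d,e), linked(e,e), on(a,a), on(e,c), on(e,d), ready(c), ready(d), ready(e)}
2. swap(c)  →  {inpos(c), inpos(e), linked(d,d), linked(d,e), linked(e,e), on(a,a), on(c,c), on(e,c), on(e,d), ready(d), ready(e)}
3. swap(d)  →  {inpos(c), inpos(d), inpos(e), linked(d,e), linked(e,e), on(a,a), on(c,c), on(d,d), on(e,c), on(e,d), ready(e)}
4. push(d,c)  →  {inpos(c), inpos(d), inpos(e), linked(c,d), linked(d,e), linked(e,e), on(a,a), on(d,c), on(e,c), on(e,d), ready(e)}
5. swap(e)  →  {inpos(c), inpos(d), inpos(e), linked(c,d), linked(d,e), on(a,a), on(d,c), on(e,c), on(e,d), on(e,e)}
6. push(e,a)  →  {inpos(c), inpos(d), inpos(e), linked(a,e), linked(c,d), linked(d,e), on(d,c), on(e,a), on(e,c), on(e,d)}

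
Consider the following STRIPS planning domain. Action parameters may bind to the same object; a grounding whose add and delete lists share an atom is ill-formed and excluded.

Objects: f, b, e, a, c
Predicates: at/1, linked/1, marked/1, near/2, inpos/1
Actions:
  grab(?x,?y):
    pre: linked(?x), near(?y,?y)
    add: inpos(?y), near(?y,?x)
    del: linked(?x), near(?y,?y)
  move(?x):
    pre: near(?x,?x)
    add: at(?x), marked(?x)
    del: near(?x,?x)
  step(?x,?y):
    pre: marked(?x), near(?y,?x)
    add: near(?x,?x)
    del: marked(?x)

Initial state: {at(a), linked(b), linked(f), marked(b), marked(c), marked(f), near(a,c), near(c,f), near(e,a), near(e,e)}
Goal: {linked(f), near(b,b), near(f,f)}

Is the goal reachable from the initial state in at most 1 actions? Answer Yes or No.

No

1. grab(b,e)  →  {at(a), inpos(e), linked(f), marked(b), marked(c), marked(f), near(a,c), near(c,f), near(e,a), near(e,b)}
2. step(f,c)  →  {at(a), inpos(e), linked(f), marked(b), marked(c), near(a,c), near(c,f), near(e,a), near(e,b), near(f,f)}
3. step(b,e)  →  {at(a), inpos(e), linked(f), marked(c), near(a,c), near(b,b), near(c,f), near(e,a), near(e,b), near(f,f)}
optimal plan length = 3; 3 > 1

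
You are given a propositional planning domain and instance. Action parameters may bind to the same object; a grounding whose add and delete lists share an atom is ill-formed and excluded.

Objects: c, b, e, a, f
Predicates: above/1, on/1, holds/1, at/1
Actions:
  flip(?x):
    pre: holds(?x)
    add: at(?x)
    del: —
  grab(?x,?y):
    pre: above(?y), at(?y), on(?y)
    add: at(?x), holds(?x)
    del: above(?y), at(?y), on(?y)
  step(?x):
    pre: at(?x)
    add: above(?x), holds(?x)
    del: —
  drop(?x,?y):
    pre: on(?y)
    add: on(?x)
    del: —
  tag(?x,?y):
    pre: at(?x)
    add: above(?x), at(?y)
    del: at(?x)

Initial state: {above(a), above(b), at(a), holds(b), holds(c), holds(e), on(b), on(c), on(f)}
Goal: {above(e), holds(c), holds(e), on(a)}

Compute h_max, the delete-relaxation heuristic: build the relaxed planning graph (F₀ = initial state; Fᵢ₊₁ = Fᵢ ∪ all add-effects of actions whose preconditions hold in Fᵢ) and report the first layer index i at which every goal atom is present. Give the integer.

F0 = init (9 atoms)
F1 = F0 ∪ {at(b), at(c), at(e), at(f), holds(a), on(a), on(e)}  (16 atoms)
F2 = F1 ∪ {above(c), above(e), above(f), holds(f)}  (20 atoms)
goal ⊆ F2  ⇒  h_max = 2

2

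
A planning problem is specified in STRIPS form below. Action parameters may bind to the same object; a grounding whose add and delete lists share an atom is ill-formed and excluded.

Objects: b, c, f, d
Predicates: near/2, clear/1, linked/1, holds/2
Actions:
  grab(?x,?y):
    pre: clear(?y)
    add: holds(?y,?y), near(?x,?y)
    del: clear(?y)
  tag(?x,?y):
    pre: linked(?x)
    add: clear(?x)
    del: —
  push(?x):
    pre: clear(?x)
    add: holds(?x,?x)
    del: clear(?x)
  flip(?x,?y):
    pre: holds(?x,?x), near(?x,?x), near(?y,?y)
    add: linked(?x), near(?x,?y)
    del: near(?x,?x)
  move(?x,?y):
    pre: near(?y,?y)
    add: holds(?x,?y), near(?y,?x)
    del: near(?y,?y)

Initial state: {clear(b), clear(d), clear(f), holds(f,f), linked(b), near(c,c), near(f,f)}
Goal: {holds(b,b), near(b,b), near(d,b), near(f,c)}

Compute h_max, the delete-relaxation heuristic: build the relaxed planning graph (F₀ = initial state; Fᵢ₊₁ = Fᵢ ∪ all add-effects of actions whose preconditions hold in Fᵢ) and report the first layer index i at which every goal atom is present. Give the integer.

1

F0 = init (7 atoms)
F1 = F0 ∪ {holds(b,b), holds(b,c), holds(b,f), holds(c,f), holds(d,c), holds(d,d), holds(d,f), holds(f,c), linked(f), near(b,b), near(b,d), near(b,f), near(c,b), near(c,d), near(c,f), near(d,b), near(d,d), near(d,f), near(f,b), near(f,c), near(f,d)}  (28 atoms)
goal ⊆ F1  ⇒  h_max = 1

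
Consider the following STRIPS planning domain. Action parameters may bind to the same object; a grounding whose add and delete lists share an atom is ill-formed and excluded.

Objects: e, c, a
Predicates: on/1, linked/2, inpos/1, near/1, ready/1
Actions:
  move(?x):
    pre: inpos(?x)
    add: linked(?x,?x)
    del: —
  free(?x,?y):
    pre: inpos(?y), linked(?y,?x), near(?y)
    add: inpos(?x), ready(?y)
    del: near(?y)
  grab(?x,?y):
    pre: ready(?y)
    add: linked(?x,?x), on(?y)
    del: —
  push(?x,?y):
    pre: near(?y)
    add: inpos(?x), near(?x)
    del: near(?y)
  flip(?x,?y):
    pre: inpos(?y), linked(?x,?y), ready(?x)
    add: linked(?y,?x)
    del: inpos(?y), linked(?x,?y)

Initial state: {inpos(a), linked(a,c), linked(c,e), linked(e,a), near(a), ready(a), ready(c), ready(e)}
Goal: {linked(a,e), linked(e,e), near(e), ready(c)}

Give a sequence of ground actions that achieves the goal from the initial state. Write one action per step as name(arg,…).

grab(e,e); push(e,a); flip(e,a)

1. grab(e,e)  →  {inpos(a), linked(a,c), linked(c,e), linked(e,a), linked(e,e), near(a), on(e), ready(a), ready(c), ready(e)}
2. push(e,a)  →  {inpos(a), inpos(e), linked(a,c), linked(c,e), linked(e,a), linked(e,e), near(e), on(e), ready(a), ready(c), ready(e)}
3. flip(e,a)  →  {inpos(e), linked(a,c), linked(a,e), linked(c,e), linked(e,e), near(e), on(e), ready(a), ready(c), ready(e)}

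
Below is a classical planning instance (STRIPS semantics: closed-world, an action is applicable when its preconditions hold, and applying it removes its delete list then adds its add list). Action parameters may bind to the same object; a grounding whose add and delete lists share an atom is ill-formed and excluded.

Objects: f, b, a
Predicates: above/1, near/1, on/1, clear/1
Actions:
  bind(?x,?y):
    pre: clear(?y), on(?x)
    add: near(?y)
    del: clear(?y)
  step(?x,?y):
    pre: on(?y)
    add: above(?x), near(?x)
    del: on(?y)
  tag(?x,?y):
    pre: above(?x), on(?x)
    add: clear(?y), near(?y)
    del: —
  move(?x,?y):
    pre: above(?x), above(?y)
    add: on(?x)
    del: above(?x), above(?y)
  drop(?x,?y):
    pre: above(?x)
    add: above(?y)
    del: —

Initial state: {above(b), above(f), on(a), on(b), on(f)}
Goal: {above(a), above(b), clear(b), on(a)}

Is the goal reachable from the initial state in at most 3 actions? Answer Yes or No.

Yes

1. step(a,f)  →  {above(a), above(b), above(f), near(a), on(a), on(b)}
2. tag(b,b)  →  {above(a), above(b), above(f), clear(b), near(a), near(b), on(a), on(b)}
optimal plan length = 2; 2 ≤ 3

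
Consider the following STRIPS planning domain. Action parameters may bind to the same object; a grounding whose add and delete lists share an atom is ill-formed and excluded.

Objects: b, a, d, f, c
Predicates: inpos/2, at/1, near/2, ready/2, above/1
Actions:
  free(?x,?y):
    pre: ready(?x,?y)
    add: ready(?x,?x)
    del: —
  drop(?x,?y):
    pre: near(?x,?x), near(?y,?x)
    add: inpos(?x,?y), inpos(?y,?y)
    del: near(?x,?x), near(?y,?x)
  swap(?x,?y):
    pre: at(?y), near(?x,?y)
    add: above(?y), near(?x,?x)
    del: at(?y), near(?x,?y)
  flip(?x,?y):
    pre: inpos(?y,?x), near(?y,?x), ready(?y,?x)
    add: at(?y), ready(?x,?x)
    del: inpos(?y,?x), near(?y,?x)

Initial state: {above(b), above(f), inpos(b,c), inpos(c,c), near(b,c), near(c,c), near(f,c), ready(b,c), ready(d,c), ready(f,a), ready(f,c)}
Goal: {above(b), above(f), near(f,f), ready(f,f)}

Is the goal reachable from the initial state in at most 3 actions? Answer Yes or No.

No

1. free(f,a)  →  {above(b), above(f), inpos(b,c), inpos(c,c), near(b,c), near(c,c), near(f,c), ready(b,c), ready(d,c), ready(f,a), ready(f,c), ready(f,f)}
2. flip(c,b)  →  {above(b), above(f), at(b), inpos(c,c), near(c,c), near(f,c), ready(b,c), ready(c,c), ready(d,c), ready(f,a), ready(f,c), ready(f,f)}
3. flip(c,c)  →  {above(b), above(f), at(b), at(c), near(f,c), ready(b,c), ready(c,c), ready(d,c), ready(f,a), ready(f,c), ready(f,f)}
4. swap(f,c)  →  {above(b), above(c), above(f), at(b), near(f,f), ready(b,c), ready(c,c), ready(d,c), ready(f,a), ready(f,c), ready(f,f)}
optimal plan length = 4; 4 > 3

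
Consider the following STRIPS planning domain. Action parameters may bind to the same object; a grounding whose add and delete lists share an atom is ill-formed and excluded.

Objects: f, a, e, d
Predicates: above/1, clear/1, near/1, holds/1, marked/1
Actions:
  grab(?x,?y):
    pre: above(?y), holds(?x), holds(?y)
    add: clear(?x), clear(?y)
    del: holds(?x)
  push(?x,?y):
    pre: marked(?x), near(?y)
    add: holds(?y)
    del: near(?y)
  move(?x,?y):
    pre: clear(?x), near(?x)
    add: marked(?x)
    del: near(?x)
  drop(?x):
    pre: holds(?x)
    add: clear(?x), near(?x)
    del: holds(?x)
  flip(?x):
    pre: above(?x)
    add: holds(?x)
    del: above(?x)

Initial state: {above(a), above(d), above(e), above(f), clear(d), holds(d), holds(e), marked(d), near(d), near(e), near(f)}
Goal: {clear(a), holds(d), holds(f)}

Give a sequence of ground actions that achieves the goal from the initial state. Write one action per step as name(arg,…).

push(d,f); flip(a); grab(a,f)

1. push(d,f)  →  {above(a), above(d), above(e), above(f), clear(d), holds(d), holds(e), holds(f), marked(d), near(d), near(e)}
2. flip(a)  →  {above(d), above(e), above(f), clear(d), holds(a), holds(d), holds(e), holds(f), marked(d), near(d), near(e)}
3. grab(a,f)  →  {above(d), above(e), above(f), clear(a), clear(d), clear(f), holds(d), holds(e), holds(f), marked(d), near(d), near(e)}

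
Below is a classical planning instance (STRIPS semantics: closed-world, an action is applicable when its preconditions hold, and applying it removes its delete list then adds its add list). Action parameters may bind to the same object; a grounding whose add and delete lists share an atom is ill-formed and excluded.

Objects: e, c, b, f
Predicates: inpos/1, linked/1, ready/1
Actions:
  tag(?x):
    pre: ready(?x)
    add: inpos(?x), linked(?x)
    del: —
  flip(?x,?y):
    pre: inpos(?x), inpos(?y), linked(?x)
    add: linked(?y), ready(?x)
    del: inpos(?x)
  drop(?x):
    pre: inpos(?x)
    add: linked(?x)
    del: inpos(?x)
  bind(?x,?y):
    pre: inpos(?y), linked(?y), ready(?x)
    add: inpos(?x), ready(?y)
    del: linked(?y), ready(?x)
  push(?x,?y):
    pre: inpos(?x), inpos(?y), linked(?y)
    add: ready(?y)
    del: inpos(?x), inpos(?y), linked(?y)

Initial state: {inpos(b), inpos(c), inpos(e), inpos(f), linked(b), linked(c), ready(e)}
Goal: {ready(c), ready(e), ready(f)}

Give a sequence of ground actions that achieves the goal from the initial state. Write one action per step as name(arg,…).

1. flip(c,f)  →  {inpos(b), inpos(e), inpos(f), linked(b), linked(c), linked(f), ready(c), ready(e)}
2. flip(f,e)  →  {inpos(b), inpos(e), linked(b), linked(c), linked(e), linked(f), ready(c), ready(e), ready(f)}

flip(c,f); flip(f,e)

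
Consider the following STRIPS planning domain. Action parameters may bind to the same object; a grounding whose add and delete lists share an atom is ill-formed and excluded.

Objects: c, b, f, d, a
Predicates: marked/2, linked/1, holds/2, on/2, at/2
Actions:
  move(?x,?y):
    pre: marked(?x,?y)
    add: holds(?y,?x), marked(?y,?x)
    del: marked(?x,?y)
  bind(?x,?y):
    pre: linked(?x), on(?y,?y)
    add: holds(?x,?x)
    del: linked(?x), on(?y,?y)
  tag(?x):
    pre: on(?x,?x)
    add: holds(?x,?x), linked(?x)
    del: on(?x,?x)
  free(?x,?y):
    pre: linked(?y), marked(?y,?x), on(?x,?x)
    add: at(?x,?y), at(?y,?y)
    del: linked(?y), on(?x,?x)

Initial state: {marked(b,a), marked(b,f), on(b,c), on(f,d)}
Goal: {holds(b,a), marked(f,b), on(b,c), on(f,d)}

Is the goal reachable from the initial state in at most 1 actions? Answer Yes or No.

1. move(b,f)  →  {holds(f,b), marked(b,a), marked(f,b), on(b,c), on(f,d)}
2. move(b,a)  →  {holds(a,b), holds(f,b), marked(a,b), marked(f,b), on(b,c), on(f,d)}
3. move(a,b)  →  {holds(a,b), holds(b,a), holds(f,b), marked(b,a), marked(f,b), on(b,c), on(f,d)}
optimal plan length = 3; 3 > 1

No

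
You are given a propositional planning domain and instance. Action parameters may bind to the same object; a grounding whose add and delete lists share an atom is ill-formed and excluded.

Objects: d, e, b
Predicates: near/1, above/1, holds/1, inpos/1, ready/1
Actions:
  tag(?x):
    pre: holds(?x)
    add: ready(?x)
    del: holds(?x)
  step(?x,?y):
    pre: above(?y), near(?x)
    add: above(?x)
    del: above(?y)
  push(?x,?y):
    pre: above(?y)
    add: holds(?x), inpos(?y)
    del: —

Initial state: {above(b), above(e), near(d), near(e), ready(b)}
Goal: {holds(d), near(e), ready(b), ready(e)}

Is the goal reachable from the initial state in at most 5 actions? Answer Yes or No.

Yes

1. push(d,e)  →  {above(b), above(e), holds(d), inpos(e), near(d), near(e), ready(b)}
2. push(e,e)  →  {above(b), above(e), holds(d), holds(e), inpos(e), near(d), near(e), ready(b)}
3. tag(e)  →  {above(b), above(e), holds(d), inpos(e), near(d), near(e), ready(b), ready(e)}
optimal plan length = 3; 3 ≤ 5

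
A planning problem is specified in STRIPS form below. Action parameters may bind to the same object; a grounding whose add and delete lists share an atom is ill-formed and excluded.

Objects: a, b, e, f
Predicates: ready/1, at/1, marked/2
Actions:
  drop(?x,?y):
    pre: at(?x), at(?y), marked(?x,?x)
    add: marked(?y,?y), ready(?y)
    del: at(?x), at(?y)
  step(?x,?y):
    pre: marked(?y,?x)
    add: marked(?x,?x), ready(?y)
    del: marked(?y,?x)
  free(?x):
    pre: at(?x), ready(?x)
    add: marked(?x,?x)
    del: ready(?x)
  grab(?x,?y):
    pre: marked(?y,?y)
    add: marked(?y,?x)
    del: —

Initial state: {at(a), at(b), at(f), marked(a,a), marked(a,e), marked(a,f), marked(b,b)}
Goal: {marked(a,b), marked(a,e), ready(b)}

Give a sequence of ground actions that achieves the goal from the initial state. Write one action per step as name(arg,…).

drop(a,b); grab(b,a)

1. drop(a,b)  →  {at(f), marked(a,a), marked(a,e), marked(a,f), marked(b,b), ready(b)}
2. grab(b,a)  →  {at(f), marked(a,a), marked(a,b), marked(a,e), marked(a,f), marked(b,b), ready(b)}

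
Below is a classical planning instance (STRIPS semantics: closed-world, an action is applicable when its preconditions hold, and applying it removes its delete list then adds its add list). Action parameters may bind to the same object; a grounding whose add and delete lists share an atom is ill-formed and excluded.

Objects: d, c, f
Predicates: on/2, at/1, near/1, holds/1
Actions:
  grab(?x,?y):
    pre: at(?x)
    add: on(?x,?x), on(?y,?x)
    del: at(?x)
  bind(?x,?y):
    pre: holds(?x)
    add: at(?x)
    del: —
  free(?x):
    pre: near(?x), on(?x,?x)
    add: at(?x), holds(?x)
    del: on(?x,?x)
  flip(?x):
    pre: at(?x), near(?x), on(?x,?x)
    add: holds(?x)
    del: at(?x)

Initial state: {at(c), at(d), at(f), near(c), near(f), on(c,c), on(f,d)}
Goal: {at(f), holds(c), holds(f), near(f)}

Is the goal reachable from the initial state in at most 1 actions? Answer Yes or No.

No

1. grab(f,d)  →  {at(c), at(d), near(c), near(f), on(c,c), on(d,f), on(f,d), on(f,f)}
2. free(c)  →  {at(c), at(d), holds(c), near(c), near(f), on(d,f), on(f,d), on(f,f)}
3. free(f)  →  {at(c), at(d), at(f), holds(c), holds(f), near(c), near(f), on(d,f), on(f,d)}
optimal plan length = 3; 3 > 1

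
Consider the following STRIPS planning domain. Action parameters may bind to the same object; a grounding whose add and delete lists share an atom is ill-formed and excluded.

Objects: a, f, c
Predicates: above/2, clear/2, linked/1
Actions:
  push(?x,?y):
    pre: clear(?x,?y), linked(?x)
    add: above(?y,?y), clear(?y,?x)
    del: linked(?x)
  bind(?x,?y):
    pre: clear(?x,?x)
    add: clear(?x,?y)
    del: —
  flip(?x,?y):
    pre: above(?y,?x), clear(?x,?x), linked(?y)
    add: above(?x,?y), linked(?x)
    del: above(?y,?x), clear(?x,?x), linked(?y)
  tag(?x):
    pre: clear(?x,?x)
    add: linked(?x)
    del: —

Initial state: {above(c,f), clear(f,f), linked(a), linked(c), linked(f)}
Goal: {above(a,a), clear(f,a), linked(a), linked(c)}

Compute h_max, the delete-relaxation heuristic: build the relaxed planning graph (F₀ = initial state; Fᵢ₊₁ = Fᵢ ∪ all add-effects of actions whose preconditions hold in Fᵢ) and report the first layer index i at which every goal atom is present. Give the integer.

F0 = init (5 atoms)
F1 = F0 ∪ {above(f,c), above(f,f), clear(f,a), clear(f,c)}  (9 atoms)
F2 = F1 ∪ {above(a,a), above(c,c), clear(a,f), clear(c,f)}  (13 atoms)
goal ⊆ F2  ⇒  h_max = 2

2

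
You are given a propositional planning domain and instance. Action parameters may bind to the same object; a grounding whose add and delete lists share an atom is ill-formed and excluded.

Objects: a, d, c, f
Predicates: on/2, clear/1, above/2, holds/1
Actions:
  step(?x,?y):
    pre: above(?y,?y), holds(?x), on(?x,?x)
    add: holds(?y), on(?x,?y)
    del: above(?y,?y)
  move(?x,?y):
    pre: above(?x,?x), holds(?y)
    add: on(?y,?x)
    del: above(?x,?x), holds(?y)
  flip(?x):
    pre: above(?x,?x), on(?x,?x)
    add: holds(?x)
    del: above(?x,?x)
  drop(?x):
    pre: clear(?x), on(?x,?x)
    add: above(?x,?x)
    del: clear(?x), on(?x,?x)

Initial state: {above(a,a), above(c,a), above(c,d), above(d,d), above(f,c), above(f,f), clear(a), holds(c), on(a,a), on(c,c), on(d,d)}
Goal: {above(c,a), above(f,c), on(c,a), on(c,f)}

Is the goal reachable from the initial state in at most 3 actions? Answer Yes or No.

1. step(c,a)  →  {above(c,a), above(c,d), above(d,d), above(f,c), above(f,f), clear(a), holds(a), holds(c), on(a,a), on(c,a), on(c,c), on(d,d)}
2. step(c,f)  →  {above(c,a), above(c,d), above(d,d), above(f,c), clear(a), holds(a), holds(c), holds(f), on(a,a), on(c,a), on(c,c), on(c,f), on(d,d)}
optimal plan length = 2; 2 ≤ 3

Yes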